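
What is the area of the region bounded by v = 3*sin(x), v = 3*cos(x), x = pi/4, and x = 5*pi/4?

On [pi/4, 5*pi/4], (3*sin(x)) - (3*cos(x)) = 3*sin(x) - 3*cos(x) is ≥ 0 throughout, so the area is a single integral of |3*sin(x) - 3*cos(x)|.
∫[pi/4,5*pi/4] (3*sin(x) - 3*cos(x)) dx = 6*sqrt(2).

6*sqrt(2)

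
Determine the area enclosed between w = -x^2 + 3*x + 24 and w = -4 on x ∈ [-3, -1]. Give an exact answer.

On [-3, -1], (-x^2 + 3*x + 24) - (-4) = -x^2 + 3*x + 28 is ≥ 0 throughout, so the area is a single integral of |-x^2 + 3*x + 28|.
∫[-3,-1] (-x^2 + 3*x + 28) dx = 106/3.

106/3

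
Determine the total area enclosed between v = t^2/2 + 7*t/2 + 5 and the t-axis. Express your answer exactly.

The curve meets the t-axis where t^2/2 + 7*t/2 + 5 = 0, i.e. (t + 2)*(t + 5)/2 = 0, at t = -5, -2.
On [-5, -2] the curve lies below the axis; ∫[-5,-2] (t^2/2 + 7*t/2 + 5) dt = -9/4, giving area 9/4.

9/4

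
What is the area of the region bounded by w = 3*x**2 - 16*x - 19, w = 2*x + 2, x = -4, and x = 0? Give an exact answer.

146

The difference (3*x**2 - 16*x - 19) - (2*x + 2) = 3*x**2 - 18*x - 21 changes sign at x = -1 inside [-4, 0], so split the integral there.
∫[-4,-1] (3*x**2 - 18*x - 21) dx = 135.
∫[-1,0] (3*x**2 - 18*x - 21) dx = -11; the area of that piece is 11.
Total area = 135 + 11 = 146.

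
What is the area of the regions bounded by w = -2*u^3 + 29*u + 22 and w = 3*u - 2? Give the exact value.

Set the curves equal: -2*u^3 + 29*u + 22 = 3*u - 2, so -2*u^3 + 26*u + 24 = 0, which factors as -2*(u - 4)*(u + 1)*(u + 3) = 0. The curves meet at u = -3, -1, 4.
On [-3, -1], w = 3*u - 2 is on top; that piece has area ∫[-3,-1] (-(-2*u^3 + 26*u + 24)) du = 16.
On [-1, 4], w = -2*u^3 + 29*u + 22 is on top; that piece has area ∫[-1,4] (-2*u^3 + 26*u + 24) du = 375/2.
Total enclosed area = 16 + 375/2 = 407/2.

407/2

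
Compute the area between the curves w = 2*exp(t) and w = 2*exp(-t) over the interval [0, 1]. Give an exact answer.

-4 + 2*exp(-1) + 2*exp(1)

On [0, 1], (2*exp(t)) - (2*exp(-t)) = 2*exp(t) - 2*exp(-t) is ≥ 0 throughout, so the area is a single integral of |2*exp(t) - 2*exp(-t)|.
∫[0,1] (2*exp(t) - 2*exp(-t)) dt = -4 + 2*exp(-1) + 2*exp(1).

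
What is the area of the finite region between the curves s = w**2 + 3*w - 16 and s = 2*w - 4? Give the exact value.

Both boundary curves give s as a function of w, so integrate with respect to w. Setting them equal: w**2 + w - 12 = 0, i.e. (w - 3)*(w + 4) = 0, so they meet at w = -4, 3.
For w in [-4, 3], s = w**2 + 3*w - 16 is on the left; area = ∫[-4,3] (-(w**2 + w - 12)) dw = 343/6.

343/6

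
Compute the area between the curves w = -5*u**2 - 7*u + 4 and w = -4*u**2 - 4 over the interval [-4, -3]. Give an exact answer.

121/6

On [-4, -3], (-5*u**2 - 7*u + 4) - (-4*u**2 - 4) = -u**2 - 7*u + 8 is ≥ 0 throughout, so the area is a single integral of |-u**2 - 7*u + 8|.
∫[-4,-3] (-u**2 - 7*u + 8) du = 121/6.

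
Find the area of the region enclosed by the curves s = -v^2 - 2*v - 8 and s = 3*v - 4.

9/2

Both boundary curves give s as a function of v, so integrate with respect to v. Setting them equal: -v^2 - 5*v - 4 = 0, i.e. -(v + 1)*(v + 4) = 0, so they meet at v = -4, -1.
For v in [-4, -1], s = -v^2 - 2*v - 8 is on the right; area = ∫[-4,-1] (-v^2 - 5*v - 4) dv = 9/2.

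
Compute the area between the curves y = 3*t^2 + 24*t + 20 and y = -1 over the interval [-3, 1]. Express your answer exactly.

72

The difference (3*t^2 + 24*t + 20) - (-1) = 3*t^2 + 24*t + 21 changes sign at t = -1 inside [-3, 1], so split the integral there.
∫[-3,-1] (3*t^2 + 24*t + 21) dt = -28; the area of that piece is 28.
∫[-1,1] (3*t^2 + 24*t + 21) dt = 44.
Total area = 28 + 44 = 72.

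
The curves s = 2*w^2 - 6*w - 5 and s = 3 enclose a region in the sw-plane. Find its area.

Both boundary curves give s as a function of w, so integrate with respect to w. Setting them equal: 2*w^2 - 6*w - 8 = 0, i.e. 2*(w - 4)*(w + 1) = 0, so they meet at w = -1, 4.
For w in [-1, 4], s = 2*w^2 - 6*w - 5 is on the left; area = ∫[-1,4] (-(2*w^2 - 6*w - 8)) dw = 125/3.

125/3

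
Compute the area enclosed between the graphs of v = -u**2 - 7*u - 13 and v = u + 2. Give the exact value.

Set the curves equal: -u**2 - 7*u - 13 = u + 2, so -u**2 - 8*u - 15 = 0, which factors as -(u + 3)*(u + 5) = 0. The curves meet at u = -5, -3.
On [-5, -3], v = -u**2 - 7*u - 13 is on top; that piece has area ∫[-5,-3] (-u**2 - 8*u - 15) du = 4/3.

4/3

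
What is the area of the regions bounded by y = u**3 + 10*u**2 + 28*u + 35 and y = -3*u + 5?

37/12

Set the curves equal: u**3 + 10*u**2 + 28*u + 35 = -3*u + 5, so u**3 + 10*u**2 + 31*u + 30 = 0, which factors as (u + 2)*(u + 3)*(u + 5) = 0. The curves meet at u = -5, -3, -2.
On [-5, -3], y = u**3 + 10*u**2 + 28*u + 35 is on top; that piece has area ∫[-5,-3] (u**3 + 10*u**2 + 31*u + 30) du = 8/3.
On [-3, -2], y = -3*u + 5 is on top; that piece has area ∫[-3,-2] (-(u**3 + 10*u**2 + 31*u + 30)) du = 5/12.
Total enclosed area = 8/3 + 5/12 = 37/12.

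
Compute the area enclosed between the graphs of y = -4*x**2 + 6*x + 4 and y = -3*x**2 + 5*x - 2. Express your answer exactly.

Set the curves equal: -4*x**2 + 6*x + 4 = -3*x**2 + 5*x - 2, so -x**2 + x + 6 = 0, which factors as -(x - 3)*(x + 2) = 0. The curves meet at x = -2, 3.
On [-2, 3], y = -4*x**2 + 6*x + 4 is on top; that piece has area ∫[-2,3] (-x**2 + x + 6) dx = 125/6.

125/6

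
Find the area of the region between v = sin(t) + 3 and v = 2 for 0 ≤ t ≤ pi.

On [0, pi], (sin(t) + 3) - (2) = sin(t) + 1 is ≥ 0 throughout, so the area is a single integral of |sin(t) + 1|.
∫[0,pi] (sin(t) + 1) dt = 2 + pi.

2 + pi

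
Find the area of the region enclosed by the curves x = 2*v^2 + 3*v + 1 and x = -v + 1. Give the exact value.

8/3

Both boundary curves give x as a function of v, so integrate with respect to v. Setting them equal: 2*v^2 + 4*v = 0, i.e. 2*v*(v + 2) = 0, so they meet at v = -2, 0.
For v in [-2, 0], x = 2*v^2 + 3*v + 1 is on the left; area = ∫[-2,0] (-(2*v^2 + 4*v)) dv = 8/3.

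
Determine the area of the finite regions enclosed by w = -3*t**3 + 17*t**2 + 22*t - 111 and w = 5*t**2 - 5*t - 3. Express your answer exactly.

Set the curves equal: -3*t**3 + 17*t**2 + 22*t - 111 = 5*t**2 - 5*t - 3, so -3*t**3 + 12*t**2 + 27*t - 108 = 0, which factors as -3*(t - 4)*(t - 3)*(t + 3) = 0. The curves meet at t = -3, 3, 4.
On [-3, 3], w = 5*t**2 - 5*t - 3 is on top; that piece has area ∫[-3,3] (-(-3*t**3 + 12*t**2 + 27*t - 108)) dt = 432.
On [3, 4], w = -3*t**3 + 17*t**2 + 22*t - 111 is on top; that piece has area ∫[3,4] (-3*t**3 + 12*t**2 + 27*t - 108) dt = 13/4.
Total enclosed area = 432 + 13/4 = 1741/4.

1741/4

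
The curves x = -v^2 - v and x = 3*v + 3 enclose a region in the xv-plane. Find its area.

4/3

Both boundary curves give x as a function of v, so integrate with respect to v. Setting them equal: -v^2 - 4*v - 3 = 0, i.e. -(v + 1)*(v + 3) = 0, so they meet at v = -3, -1.
For v in [-3, -1], x = -v^2 - v is on the right; area = ∫[-3,-1] (-v^2 - 4*v - 3) dv = 4/3.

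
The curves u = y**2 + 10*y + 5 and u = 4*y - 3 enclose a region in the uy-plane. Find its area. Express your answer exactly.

Both boundary curves give u as a function of y, so integrate with respect to y. Setting them equal: y**2 + 6*y + 8 = 0, i.e. (y + 2)*(y + 4) = 0, so they meet at y = -4, -2.
For y in [-4, -2], u = y**2 + 10*y + 5 is on the left; area = ∫[-4,-2] (-(y**2 + 6*y + 8)) dy = 4/3.

4/3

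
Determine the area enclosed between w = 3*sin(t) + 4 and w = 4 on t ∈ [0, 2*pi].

The difference (3*sin(t) + 4) - (4) = 3*sin(t) changes sign at t = pi inside [0, 2*pi], so split the integral there.
∫[0,pi] (3*sin(t)) dt = 6.
∫[pi,2*pi] (3*sin(t)) dt = -6; the area of that piece is 6.
Total area = 6 + 6 = 12.

12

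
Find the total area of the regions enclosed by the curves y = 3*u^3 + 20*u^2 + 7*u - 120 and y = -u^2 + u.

1741/4

Set the curves equal: 3*u^3 + 20*u^2 + 7*u - 120 = -u^2 + u, so 3*u^3 + 21*u^2 + 6*u - 120 = 0, which factors as 3*(u - 2)*(u + 4)*(u + 5) = 0. The curves meet at u = -5, -4, 2.
On [-5, -4], y = 3*u^3 + 20*u^2 + 7*u - 120 is on top; that piece has area ∫[-5,-4] (3*u^3 + 21*u^2 + 6*u - 120) du = 13/4.
On [-4, 2], y = -u^2 + u is on top; that piece has area ∫[-4,2] (-(3*u^3 + 21*u^2 + 6*u - 120)) du = 432.
Total enclosed area = 13/4 + 432 = 1741/4.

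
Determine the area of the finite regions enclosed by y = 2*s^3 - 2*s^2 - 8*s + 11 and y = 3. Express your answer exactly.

71/3

Set the curves equal: 2*s^3 - 2*s^2 - 8*s + 11 = 3, so 2*s^3 - 2*s^2 - 8*s + 8 = 0, which factors as 2*(s - 2)*(s - 1)*(s + 2) = 0. The curves meet at s = -2, 1, 2.
On [-2, 1], y = 2*s^3 - 2*s^2 - 8*s + 11 is on top; that piece has area ∫[-2,1] (2*s^3 - 2*s^2 - 8*s + 8) ds = 45/2.
On [1, 2], y = 3 is on top; that piece has area ∫[1,2] (-(2*s^3 - 2*s^2 - 8*s + 8)) ds = 7/6.
Total enclosed area = 45/2 + 7/6 = 71/3.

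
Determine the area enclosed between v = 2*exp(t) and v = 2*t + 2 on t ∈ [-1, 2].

-9 - 2*exp(-1) + 2*exp(2)

On [-1, 2], (2*exp(t)) - (2*t + 2) = -2*t + 2*exp(t) - 2 is ≥ 0 throughout, so the area is a single integral of |-2*t + 2*exp(t) - 2|.
∫[-1,2] (-2*t + 2*exp(t) - 2) dt = -9 - 2*exp(-1) + 2*exp(2).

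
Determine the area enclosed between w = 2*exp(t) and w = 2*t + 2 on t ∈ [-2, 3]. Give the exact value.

-15 - 2*exp(-2) + 2*exp(3)

On [-2, 3], (2*exp(t)) - (2*t + 2) = -2*t + 2*exp(t) - 2 is ≥ 0 throughout, so the area is a single integral of |-2*t + 2*exp(t) - 2|.
∫[-2,3] (-2*t + 2*exp(t) - 2) dt = -15 - 2*exp(-2) + 2*exp(3).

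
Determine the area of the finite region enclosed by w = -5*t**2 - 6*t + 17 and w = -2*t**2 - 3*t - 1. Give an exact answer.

Set the curves equal: -5*t**2 - 6*t + 17 = -2*t**2 - 3*t - 1, so -3*t**2 - 3*t + 18 = 0, which factors as -3*(t - 2)*(t + 3) = 0. The curves meet at t = -3, 2.
On [-3, 2], w = -5*t**2 - 6*t + 17 is on top; that piece has area ∫[-3,2] (-3*t**2 - 3*t + 18) dt = 125/2.

125/2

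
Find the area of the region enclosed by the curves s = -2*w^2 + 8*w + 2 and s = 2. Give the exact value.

Both boundary curves give s as a function of w, so integrate with respect to w. Setting them equal: -2*w^2 + 8*w = 0, i.e. -2*w*(w - 4) = 0, so they meet at w = 0, 4.
For w in [0, 4], s = -2*w^2 + 8*w + 2 is on the right; area = ∫[0,4] (-2*w^2 + 8*w) dw = 64/3.

64/3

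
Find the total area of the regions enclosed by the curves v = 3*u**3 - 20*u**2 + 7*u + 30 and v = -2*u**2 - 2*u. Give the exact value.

Set the curves equal: 3*u**3 - 20*u**2 + 7*u + 30 = -2*u**2 - 2*u, so 3*u**3 - 18*u**2 + 9*u + 30 = 0, which factors as 3*(u - 5)*(u - 2)*(u + 1) = 0. The curves meet at u = -1, 2, 5.
On [-1, 2], v = 3*u**3 - 20*u**2 + 7*u + 30 is on top; that piece has area ∫[-1,2] (3*u**3 - 18*u**2 + 9*u + 30) du = 243/4.
On [2, 5], v = -2*u**2 - 2*u is on top; that piece has area ∫[2,5] (-(3*u**3 - 18*u**2 + 9*u + 30)) du = 243/4.
Total enclosed area = 243/4 + 243/4 = 243/2.

243/2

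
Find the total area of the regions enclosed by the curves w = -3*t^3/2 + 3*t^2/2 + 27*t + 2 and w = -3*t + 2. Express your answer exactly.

Set the curves equal: -3*t^3/2 + 3*t^2/2 + 27*t + 2 = -3*t + 2, so -3*t^3/2 + 3*t^2/2 + 30*t = 0, which factors as -3*t*(t - 5)*(t + 4)/2 = 0. The curves meet at t = -4, 0, 5.
On [-4, 0], w = -3*t + 2 is on top; that piece has area ∫[-4,0] (-(-3*t^3/2 + 3*t^2/2 + 30*t)) dt = 112.
On [0, 5], w = -3*t^3/2 + 3*t^2/2 + 27*t + 2 is on top; that piece has area ∫[0,5] (-3*t^3/2 + 3*t^2/2 + 30*t) dt = 1625/8.
Total enclosed area = 112 + 1625/8 = 2521/8.

2521/8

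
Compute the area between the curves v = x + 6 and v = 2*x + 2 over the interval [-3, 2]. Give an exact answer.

On [-3, 2], (x + 6) - (2*x + 2) = -x + 4 is ≥ 0 throughout, so the area is a single integral of |-x + 4|.
∫[-3,2] (-x + 4) dx = 45/2.

45/2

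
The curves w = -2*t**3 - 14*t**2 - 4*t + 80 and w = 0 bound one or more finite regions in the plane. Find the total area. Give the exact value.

1741/6

Set the curves equal: -2*t**3 - 14*t**2 - 4*t + 80 = 0, so -2*t**3 - 14*t**2 - 4*t + 80 = 0, which factors as -2*(t - 2)*(t + 4)*(t + 5) = 0. The curves meet at t = -5, -4, 2.
On [-5, -4], w = 0 is on top; that piece has area ∫[-5,-4] (-(-2*t**3 - 14*t**2 - 4*t + 80)) dt = 13/6.
On [-4, 2], w = -2*t**3 - 14*t**2 - 4*t + 80 is on top; that piece has area ∫[-4,2] (-2*t**3 - 14*t**2 - 4*t + 80) dt = 288.
Total enclosed area = 13/6 + 288 = 1741/6.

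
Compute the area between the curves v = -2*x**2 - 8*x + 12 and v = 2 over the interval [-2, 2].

128/3

The difference (-2*x**2 - 8*x + 12) - (2) = -2*x**2 - 8*x + 10 changes sign at x = 1 inside [-2, 2], so split the integral there.
∫[-2,1] (-2*x**2 - 8*x + 10) dx = 36.
∫[1,2] (-2*x**2 - 8*x + 10) dx = -20/3; the area of that piece is 20/3.
Total area = 36 + 20/3 = 128/3.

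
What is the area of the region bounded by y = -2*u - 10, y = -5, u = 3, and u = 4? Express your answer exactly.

12

On [3, 4], (-2*u - 10) - (-5) = -2*u - 5 is ≤ 0 throughout, so the area is a single integral of |-2*u - 5|.
∫[3,4] (-2*u - 5) du = -12; the area of that piece is 12.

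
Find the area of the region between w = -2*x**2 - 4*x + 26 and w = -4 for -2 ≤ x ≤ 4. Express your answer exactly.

376/3

The difference (-2*x**2 - 4*x + 26) - (-4) = -2*x**2 - 4*x + 30 changes sign at x = 3 inside [-2, 4], so split the integral there.
∫[-2,3] (-2*x**2 - 4*x + 30) dx = 350/3.
∫[3,4] (-2*x**2 - 4*x + 30) dx = -26/3; the area of that piece is 26/3.
Total area = 350/3 + 26/3 = 376/3.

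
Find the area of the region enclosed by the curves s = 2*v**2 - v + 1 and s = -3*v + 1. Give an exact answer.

1/3

Both boundary curves give s as a function of v, so integrate with respect to v. Setting them equal: 2*v**2 + 2*v = 0, i.e. 2*v*(v + 1) = 0, so they meet at v = -1, 0.
For v in [-1, 0], s = 2*v**2 - v + 1 is on the left; area = ∫[-1,0] (-(2*v**2 + 2*v)) dv = 1/3.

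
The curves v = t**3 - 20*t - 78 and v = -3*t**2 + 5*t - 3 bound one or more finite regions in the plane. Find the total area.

524

Set the curves equal: t**3 - 20*t - 78 = -3*t**2 + 5*t - 3, so t**3 + 3*t**2 - 25*t - 75 = 0, which factors as (t - 5)*(t + 3)*(t + 5) = 0. The curves meet at t = -5, -3, 5.
On [-5, -3], v = t**3 - 20*t - 78 is on top; that piece has area ∫[-5,-3] (t**3 + 3*t**2 - 25*t - 75) dt = 12.
On [-3, 5], v = -3*t**2 + 5*t - 3 is on top; that piece has area ∫[-3,5] (-(t**3 + 3*t**2 - 25*t - 75)) dt = 512.
Total enclosed area = 12 + 512 = 524.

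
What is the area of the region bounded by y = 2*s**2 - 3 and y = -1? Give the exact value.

8/3

Set the curves equal: 2*s**2 - 3 = -1, so 2*s**2 - 2 = 0, which factors as 2*(s - 1)*(s + 1) = 0. The curves meet at s = -1, 1.
On [-1, 1], y = -1 is on top; that piece has area ∫[-1,1] (-(2*s**2 - 2)) ds = 8/3.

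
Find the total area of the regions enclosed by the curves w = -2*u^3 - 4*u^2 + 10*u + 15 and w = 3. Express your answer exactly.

253/6

Set the curves equal: -2*u^3 - 4*u^2 + 10*u + 15 = 3, so -2*u^3 - 4*u^2 + 10*u + 12 = 0, which factors as -2*(u - 2)*(u + 1)*(u + 3) = 0. The curves meet at u = -3, -1, 2.
On [-3, -1], w = 3 is on top; that piece has area ∫[-3,-1] (-(-2*u^3 - 4*u^2 + 10*u + 12)) du = 32/3.
On [-1, 2], w = -2*u^3 - 4*u^2 + 10*u + 15 is on top; that piece has area ∫[-1,2] (-2*u^3 - 4*u^2 + 10*u + 12) du = 63/2.
Total enclosed area = 32/3 + 63/2 = 253/6.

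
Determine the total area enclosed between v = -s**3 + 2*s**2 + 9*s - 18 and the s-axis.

443/6

The curve meets the s-axis where -s**3 + 2*s**2 + 9*s - 18 = 0, i.e. -(s - 3)*(s - 2)*(s + 3) = 0, at s = -3, 2, 3.
On [-3, 2] the curve lies below the axis; ∫[-3,2] (-s**3 + 2*s**2 + 9*s - 18) ds = -875/12, giving area 875/12.
On [2, 3] the curve lies above the axis; ∫[2,3] (-s**3 + 2*s**2 + 9*s - 18) ds = 11/12, giving area 11/12.
Total area = 875/12 + 11/12 = 443/6.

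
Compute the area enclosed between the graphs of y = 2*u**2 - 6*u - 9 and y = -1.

125/3

Set the curves equal: 2*u**2 - 6*u - 9 = -1, so 2*u**2 - 6*u - 8 = 0, which factors as 2*(u - 4)*(u + 1) = 0. The curves meet at u = -1, 4.
On [-1, 4], y = -1 is on top; that piece has area ∫[-1,4] (-(2*u**2 - 6*u - 8)) du = 125/3.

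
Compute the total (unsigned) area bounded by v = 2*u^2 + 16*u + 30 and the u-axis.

The curve meets the u-axis where 2*u^2 + 16*u + 30 = 0, i.e. 2*(u + 3)*(u + 5) = 0, at u = -5, -3.
On [-5, -3] the curve lies below the axis; ∫[-5,-3] (2*u^2 + 16*u + 30) du = -8/3, giving area 8/3.

8/3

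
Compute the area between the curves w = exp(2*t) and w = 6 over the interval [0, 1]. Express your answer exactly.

-23/2 + exp(2)/2 + 6*log(6)

The difference (exp(2*t)) - (6) = exp(2*t) - 6 changes sign at t = log(6)/2 inside [0, 1], so split the integral there.
∫[0,log(6)/2] (exp(2*t) - 6) dt = 5/2 - log(216); the area of that piece is -5/2 + log(216).
∫[log(6)/2,1] (exp(2*t) - 6) dt = -9 + exp(2)/2 + 3*log(6).
Total area = (-5/2 + log(216)) + (-9 + exp(2)/2 + 3*log(6)) = -23/2 + exp(2)/2 + 6*log(6).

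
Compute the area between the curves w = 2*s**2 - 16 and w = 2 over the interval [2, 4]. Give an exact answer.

12

The difference (2*s**2 - 16) - (2) = 2*s**2 - 18 changes sign at s = 3 inside [2, 4], so split the integral there.
∫[2,3] (2*s**2 - 18) ds = -16/3; the area of that piece is 16/3.
∫[3,4] (2*s**2 - 18) ds = 20/3.
Total area = 16/3 + 20/3 = 12.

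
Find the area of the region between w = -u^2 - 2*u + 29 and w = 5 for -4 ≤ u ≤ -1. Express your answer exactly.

On [-4, -1], (-u^2 - 2*u + 29) - (5) = -u^2 - 2*u + 24 is ≥ 0 throughout, so the area is a single integral of |-u^2 - 2*u + 24|.
∫[-4,-1] (-u^2 - 2*u + 24) du = 66.

66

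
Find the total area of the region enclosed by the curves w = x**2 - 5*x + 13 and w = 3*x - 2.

Set the curves equal: x**2 - 5*x + 13 = 3*x - 2, so x**2 - 8*x + 15 = 0, which factors as (x - 5)*(x - 3) = 0. The curves meet at x = 3, 5.
On [3, 5], w = 3*x - 2 is on top; that piece has area ∫[3,5] (-(x**2 - 8*x + 15)) dx = 4/3.

4/3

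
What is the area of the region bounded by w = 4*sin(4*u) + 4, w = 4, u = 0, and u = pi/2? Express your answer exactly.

4

The difference (4*sin(4*u) + 4) - (4) = 4*sin(4*u) changes sign at u = pi/4 inside [0, pi/2], so split the integral there.
∫[0,pi/4] (4*sin(4*u)) du = 2.
∫[pi/4,pi/2] (4*sin(4*u)) du = -2; the area of that piece is 2.
Total area = 2 + 2 = 4.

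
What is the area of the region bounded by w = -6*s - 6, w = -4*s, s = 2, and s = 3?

On [2, 3], (-6*s - 6) - (-4*s) = -2*s - 6 is ≤ 0 throughout, so the area is a single integral of |-2*s - 6|.
∫[2,3] (-2*s - 6) ds = -11; the area of that piece is 11.

11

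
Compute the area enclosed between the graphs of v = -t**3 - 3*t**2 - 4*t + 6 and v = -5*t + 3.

Set the curves equal: -t**3 - 3*t**2 - 4*t + 6 = -5*t + 3, so -t**3 - 3*t**2 + t + 3 = 0, which factors as -(t - 1)*(t + 1)*(t + 3) = 0. The curves meet at t = -3, -1, 1.
On [-3, -1], v = -5*t + 3 is on top; that piece has area ∫[-3,-1] (-(-t**3 - 3*t**2 + t + 3)) dt = 4.
On [-1, 1], v = -t**3 - 3*t**2 - 4*t + 6 is on top; that piece has area ∫[-1,1] (-t**3 - 3*t**2 + t + 3) dt = 4.
Total enclosed area = 4 + 4 = 8.

8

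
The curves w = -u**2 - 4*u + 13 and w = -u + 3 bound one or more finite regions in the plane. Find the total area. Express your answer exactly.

Set the curves equal: -u**2 - 4*u + 13 = -u + 3, so -u**2 - 3*u + 10 = 0, which factors as -(u - 2)*(u + 5) = 0. The curves meet at u = -5, 2.
On [-5, 2], w = -u**2 - 4*u + 13 is on top; that piece has area ∫[-5,2] (-u**2 - 3*u + 10) du = 343/6.

343/6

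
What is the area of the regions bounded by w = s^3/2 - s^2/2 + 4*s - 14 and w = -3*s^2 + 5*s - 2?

443/12

Set the curves equal: s^3/2 - s^2/2 + 4*s - 14 = -3*s^2 + 5*s - 2, so s^3/2 + 5*s^2/2 - s - 12 = 0, which factors as (s - 2)*(s + 3)*(s + 4)/2 = 0. The curves meet at s = -4, -3, 2.
On [-4, -3], w = s^3/2 - s^2/2 + 4*s - 14 is on top; that piece has area ∫[-4,-3] (s^3/2 + 5*s^2/2 - s - 12) ds = 11/24.
On [-3, 2], w = -3*s^2 + 5*s - 2 is on top; that piece has area ∫[-3,2] (-(s^3/2 + 5*s^2/2 - s - 12)) ds = 875/24.
Total enclosed area = 11/24 + 875/24 = 443/12.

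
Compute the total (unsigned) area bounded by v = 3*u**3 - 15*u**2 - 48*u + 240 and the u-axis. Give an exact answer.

The curve meets the u-axis where 3*u**3 - 15*u**2 - 48*u + 240 = 0, i.e. 3*(u - 5)*(u - 4)*(u + 4) = 0, at u = -4, 4, 5.
On [-4, 4] the curve lies above the axis; ∫[-4,4] (3*u**3 - 15*u**2 - 48*u + 240) du = 1280, giving area 1280.
On [4, 5] the curve lies below the axis; ∫[4,5] (3*u**3 - 15*u**2 - 48*u + 240) du = -17/4, giving area 17/4.
Total area = 1280 + 17/4 = 5137/4.

5137/4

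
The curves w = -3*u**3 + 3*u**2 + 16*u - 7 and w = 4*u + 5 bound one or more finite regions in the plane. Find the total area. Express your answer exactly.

Set the curves equal: -3*u**3 + 3*u**2 + 16*u - 7 = 4*u + 5, so -3*u**3 + 3*u**2 + 12*u - 12 = 0, which factors as -3*(u - 2)*(u - 1)*(u + 2) = 0. The curves meet at u = -2, 1, 2.
On [-2, 1], w = 4*u + 5 is on top; that piece has area ∫[-2,1] (-(-3*u**3 + 3*u**2 + 12*u - 12)) du = 135/4.
On [1, 2], w = -3*u**3 + 3*u**2 + 16*u - 7 is on top; that piece has area ∫[1,2] (-3*u**3 + 3*u**2 + 12*u - 12) du = 7/4.
Total enclosed area = 135/4 + 7/4 = 71/2.

71/2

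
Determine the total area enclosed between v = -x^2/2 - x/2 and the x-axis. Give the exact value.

The curve meets the x-axis where -x^2/2 - x/2 = 0, i.e. -x*(x + 1)/2 = 0, at x = -1, 0.
On [-1, 0] the curve lies above the axis; ∫[-1,0] (-x^2/2 - x/2) dx = 1/12, giving area 1/12.

1/12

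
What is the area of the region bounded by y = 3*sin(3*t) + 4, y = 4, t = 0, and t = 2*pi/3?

4

The difference (3*sin(3*t) + 4) - (4) = 3*sin(3*t) changes sign at t = pi/3 inside [0, 2*pi/3], so split the integral there.
∫[0,pi/3] (3*sin(3*t)) dt = 2.
∫[pi/3,2*pi/3] (3*sin(3*t)) dt = -2; the area of that piece is 2.
Total area = 2 + 2 = 4.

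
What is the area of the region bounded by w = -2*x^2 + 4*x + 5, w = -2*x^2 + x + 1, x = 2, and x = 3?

On [2, 3], (-2*x^2 + 4*x + 5) - (-2*x^2 + x + 1) = 3*x + 4 is ≥ 0 throughout, so the area is a single integral of |3*x + 4|.
∫[2,3] (3*x + 4) dx = 23/2.

23/2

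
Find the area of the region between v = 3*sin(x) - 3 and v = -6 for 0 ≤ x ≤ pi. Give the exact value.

6 + 3*pi

On [0, pi], (3*sin(x) - 3) - (-6) = 3*sin(x) + 3 is ≥ 0 throughout, so the area is a single integral of |3*sin(x) + 3|.
∫[0,pi] (3*sin(x) + 3) dx = 6 + 3*pi.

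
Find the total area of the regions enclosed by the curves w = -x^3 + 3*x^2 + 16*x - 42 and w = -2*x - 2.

Set the curves equal: -x^3 + 3*x^2 + 16*x - 42 = -2*x - 2, so -x^3 + 3*x^2 + 18*x - 40 = 0, which factors as -(x - 5)*(x - 2)*(x + 4) = 0. The curves meet at x = -4, 2, 5.
On [-4, 2], w = -2*x - 2 is on top; that piece has area ∫[-4,2] (-(-x^3 + 3*x^2 + 18*x - 40)) dx = 216.
On [2, 5], w = -x^3 + 3*x^2 + 16*x - 42 is on top; that piece has area ∫[2,5] (-x^3 + 3*x^2 + 18*x - 40) dx = 135/4.
Total enclosed area = 216 + 135/4 = 999/4.

999/4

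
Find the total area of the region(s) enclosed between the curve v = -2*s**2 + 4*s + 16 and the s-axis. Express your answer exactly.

The curve meets the s-axis where -2*s**2 + 4*s + 16 = 0, i.e. -2*(s - 4)*(s + 2) = 0, at s = -2, 4.
On [-2, 4] the curve lies above the axis; ∫[-2,4] (-2*s**2 + 4*s + 16) ds = 72, giving area 72.

72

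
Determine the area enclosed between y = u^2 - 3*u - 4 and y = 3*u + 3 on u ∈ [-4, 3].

The difference (u^2 - 3*u - 4) - (3*u + 3) = u^2 - 6*u - 7 changes sign at u = -1 inside [-4, 3], so split the integral there.
∫[-4,-1] (u^2 - 6*u - 7) du = 45.
∫[-1,3] (u^2 - 6*u - 7) du = -128/3; the area of that piece is 128/3.
Total area = 45 + 128/3 = 263/3.

263/3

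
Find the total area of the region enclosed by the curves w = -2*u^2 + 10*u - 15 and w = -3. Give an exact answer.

Set the curves equal: -2*u^2 + 10*u - 15 = -3, so -2*u^2 + 10*u - 12 = 0, which factors as -2*(u - 3)*(u - 2) = 0. The curves meet at u = 2, 3.
On [2, 3], w = -2*u^2 + 10*u - 15 is on top; that piece has area ∫[2,3] (-2*u^2 + 10*u - 12) du = 1/3.

1/3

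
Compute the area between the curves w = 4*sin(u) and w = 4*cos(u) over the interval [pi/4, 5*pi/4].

On [pi/4, 5*pi/4], (4*sin(u)) - (4*cos(u)) = 4*sin(u) - 4*cos(u) is ≥ 0 throughout, so the area is a single integral of |4*sin(u) - 4*cos(u)|.
∫[pi/4,5*pi/4] (4*sin(u) - 4*cos(u)) du = 8*sqrt(2).

8*sqrt(2)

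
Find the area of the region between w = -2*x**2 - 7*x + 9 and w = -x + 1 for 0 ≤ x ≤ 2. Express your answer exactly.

The difference (-2*x**2 - 7*x + 9) - (-x + 1) = -2*x**2 - 6*x + 8 changes sign at x = 1 inside [0, 2], so split the integral there.
∫[0,1] (-2*x**2 - 6*x + 8) dx = 13/3.
∫[1,2] (-2*x**2 - 6*x + 8) dx = -17/3; the area of that piece is 17/3.
Total area = 13/3 + 17/3 = 10.

10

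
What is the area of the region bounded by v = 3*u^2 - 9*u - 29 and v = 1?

Set the curves equal: 3*u^2 - 9*u - 29 = 1, so 3*u^2 - 9*u - 30 = 0, which factors as 3*(u - 5)*(u + 2) = 0. The curves meet at u = -2, 5.
On [-2, 5], v = 1 is on top; that piece has area ∫[-2,5] (-(3*u^2 - 9*u - 30)) du = 343/2.

343/2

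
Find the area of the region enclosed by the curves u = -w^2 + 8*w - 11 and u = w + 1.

1/6

Both boundary curves give u as a function of w, so integrate with respect to w. Setting them equal: -w^2 + 7*w - 12 = 0, i.e. -(w - 4)*(w - 3) = 0, so they meet at w = 3, 4.
For w in [3, 4], u = -w^2 + 8*w - 11 is on the right; area = ∫[3,4] (-w^2 + 7*w - 12) dw = 1/6.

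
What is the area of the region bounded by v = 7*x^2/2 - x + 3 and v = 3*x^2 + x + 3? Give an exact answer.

16/3

Set the curves equal: 7*x^2/2 - x + 3 = 3*x^2 + x + 3, so x^2/2 - 2*x = 0, which factors as x*(x - 4)/2 = 0. The curves meet at x = 0, 4.
On [0, 4], v = 3*x^2 + x + 3 is on top; that piece has area ∫[0,4] (-(x^2/2 - 2*x)) dx = 16/3.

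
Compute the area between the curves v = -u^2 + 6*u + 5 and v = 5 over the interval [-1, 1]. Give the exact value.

6

The difference (-u^2 + 6*u + 5) - (5) = -u^2 + 6*u changes sign at u = 0 inside [-1, 1], so split the integral there.
∫[-1,0] (-u^2 + 6*u) du = -10/3; the area of that piece is 10/3.
∫[0,1] (-u^2 + 6*u) du = 8/3.
Total area = 10/3 + 8/3 = 6.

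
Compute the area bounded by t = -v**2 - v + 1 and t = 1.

Both boundary curves give t as a function of v, so integrate with respect to v. Setting them equal: -v**2 - v = 0, i.e. -v*(v + 1) = 0, so they meet at v = -1, 0.
For v in [-1, 0], t = -v**2 - v + 1 is on the right; area = ∫[-1,0] (-v**2 - v) dv = 1/6.

1/6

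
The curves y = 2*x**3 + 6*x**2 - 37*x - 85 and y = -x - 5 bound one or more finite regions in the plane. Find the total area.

999/2

Set the curves equal: 2*x**3 + 6*x**2 - 37*x - 85 = -x - 5, so 2*x**3 + 6*x**2 - 36*x - 80 = 0, which factors as 2*(x - 4)*(x + 2)*(x + 5) = 0. The curves meet at x = -5, -2, 4.
On [-5, -2], y = 2*x**3 + 6*x**2 - 37*x - 85 is on top; that piece has area ∫[-5,-2] (2*x**3 + 6*x**2 - 36*x - 80) dx = 135/2.
On [-2, 4], y = -x - 5 is on top; that piece has area ∫[-2,4] (-(2*x**3 + 6*x**2 - 36*x - 80)) dx = 432.
Total enclosed area = 135/2 + 432 = 999/2.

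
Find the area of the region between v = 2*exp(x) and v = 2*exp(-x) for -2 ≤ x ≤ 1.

The difference (2*exp(x)) - (2*exp(-x)) = 2*exp(x) - 2*exp(-x) changes sign at x = 0 inside [-2, 1], so split the integral there.
∫[-2,0] (2*exp(x) - 2*exp(-x)) dx = -2*exp(2) - 2*exp(-2) + 4; the area of that piece is -4 + 2*exp(-2) + 2*exp(2).
∫[0,1] (2*exp(x) - 2*exp(-x)) dx = -4 + 2*exp(-1) + 2*exp(1).
Total area = (-4 + 2*exp(-2) + 2*exp(2)) + (-4 + 2*exp(-1) + 2*exp(1)) = -8 + 2*exp(-2) + 2*exp(-1) + 2*exp(1) + 2*exp(2).

-8 + 2*exp(-2) + 2*exp(-1) + 2*exp(1) + 2*exp(2)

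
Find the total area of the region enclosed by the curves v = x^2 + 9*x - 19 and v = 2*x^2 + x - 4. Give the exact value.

Set the curves equal: x^2 + 9*x - 19 = 2*x^2 + x - 4, so -x^2 + 8*x - 15 = 0, which factors as -(x - 5)*(x - 3) = 0. The curves meet at x = 3, 5.
On [3, 5], v = x^2 + 9*x - 19 is on top; that piece has area ∫[3,5] (-x^2 + 8*x - 15) dx = 4/3.

4/3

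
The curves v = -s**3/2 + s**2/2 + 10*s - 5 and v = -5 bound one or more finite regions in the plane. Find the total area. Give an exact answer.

2521/24

Set the curves equal: -s**3/2 + s**2/2 + 10*s - 5 = -5, so -s**3/2 + s**2/2 + 10*s = 0, which factors as -s*(s - 5)*(s + 4)/2 = 0. The curves meet at s = -4, 0, 5.
On [-4, 0], v = -5 is on top; that piece has area ∫[-4,0] (-(-s**3/2 + s**2/2 + 10*s)) ds = 112/3.
On [0, 5], v = -s**3/2 + s**2/2 + 10*s - 5 is on top; that piece has area ∫[0,5] (-s**3/2 + s**2/2 + 10*s) ds = 1625/24.
Total enclosed area = 112/3 + 1625/24 = 2521/24.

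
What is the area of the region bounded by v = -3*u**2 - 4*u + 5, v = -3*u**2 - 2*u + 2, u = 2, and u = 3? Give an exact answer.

2

On [2, 3], (-3*u**2 - 4*u + 5) - (-3*u**2 - 2*u + 2) = -2*u + 3 is ≤ 0 throughout, so the area is a single integral of |-2*u + 3|.
∫[2,3] (-2*u + 3) du = -2; the area of that piece is 2.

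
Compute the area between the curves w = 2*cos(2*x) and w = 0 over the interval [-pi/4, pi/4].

2

On [-pi/4, pi/4], (2*cos(2*x)) - (0) = 2*cos(2*x) is ≥ 0 throughout, so the area is a single integral of |2*cos(2*x)|.
∫[-pi/4,pi/4] (2*cos(2*x)) dx = 2.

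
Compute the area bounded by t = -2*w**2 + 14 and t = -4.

72

Both boundary curves give t as a function of w, so integrate with respect to w. Setting them equal: -2*w**2 + 18 = 0, i.e. -2*(w - 3)*(w + 3) = 0, so they meet at w = -3, 3.
For w in [-3, 3], t = -2*w**2 + 14 is on the right; area = ∫[-3,3] (-2*w**2 + 18) dw = 72.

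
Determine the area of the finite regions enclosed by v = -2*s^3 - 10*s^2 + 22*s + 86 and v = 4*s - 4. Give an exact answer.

Set the curves equal: -2*s^3 - 10*s^2 + 22*s + 86 = 4*s - 4, so -2*s^3 - 10*s^2 + 18*s + 90 = 0, which factors as -2*(s - 3)*(s + 3)*(s + 5) = 0. The curves meet at s = -5, -3, 3.
On [-5, -3], v = 4*s - 4 is on top; that piece has area ∫[-5,-3] (-(-2*s^3 - 10*s^2 + 18*s + 90)) ds = 56/3.
On [-3, 3], v = -2*s^3 - 10*s^2 + 22*s + 86 is on top; that piece has area ∫[-3,3] (-2*s^3 - 10*s^2 + 18*s + 90) ds = 360.
Total enclosed area = 56/3 + 360 = 1136/3.

1136/3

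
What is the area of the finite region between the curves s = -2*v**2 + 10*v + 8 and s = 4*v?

Both boundary curves give s as a function of v, so integrate with respect to v. Setting them equal: -2*v**2 + 6*v + 8 = 0, i.e. -2*(v - 4)*(v + 1) = 0, so they meet at v = -1, 4.
For v in [-1, 4], s = -2*v**2 + 10*v + 8 is on the right; area = ∫[-1,4] (-2*v**2 + 6*v + 8) dv = 125/3.

125/3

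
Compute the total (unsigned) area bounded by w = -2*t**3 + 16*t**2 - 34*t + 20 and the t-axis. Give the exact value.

71/3

The curve meets the t-axis where -2*t**3 + 16*t**2 - 34*t + 20 = 0, i.e. -2*(t - 5)*(t - 2)*(t - 1) = 0, at t = 1, 2, 5.
On [1, 2] the curve lies below the axis; ∫[1,2] (-2*t**3 + 16*t**2 - 34*t + 20) dt = -7/6, giving area 7/6.
On [2, 5] the curve lies above the axis; ∫[2,5] (-2*t**3 + 16*t**2 - 34*t + 20) dt = 45/2, giving area 45/2.
Total area = 7/6 + 45/2 = 71/3.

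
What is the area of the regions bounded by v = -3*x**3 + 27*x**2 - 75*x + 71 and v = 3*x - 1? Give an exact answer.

3/2

Set the curves equal: -3*x**3 + 27*x**2 - 75*x + 71 = 3*x - 1, so -3*x**3 + 27*x**2 - 78*x + 72 = 0, which factors as -3*(x - 4)*(x - 3)*(x - 2) = 0. The curves meet at x = 2, 3, 4.
On [2, 3], v = 3*x - 1 is on top; that piece has area ∫[2,3] (-(-3*x**3 + 27*x**2 - 78*x + 72)) dx = 3/4.
On [3, 4], v = -3*x**3 + 27*x**2 - 75*x + 71 is on top; that piece has area ∫[3,4] (-3*x**3 + 27*x**2 - 78*x + 72) dx = 3/4.
Total enclosed area = 3/4 + 3/4 = 3/2.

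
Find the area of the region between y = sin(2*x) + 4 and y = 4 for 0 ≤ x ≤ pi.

The difference (sin(2*x) + 4) - (4) = sin(2*x) changes sign at x = pi/2 inside [0, pi], so split the integral there.
∫[0,pi/2] (sin(2*x)) dx = 1.
∫[pi/2,pi] (sin(2*x)) dx = -1; the area of that piece is 1.
Total area = 1 + 1 = 2.

2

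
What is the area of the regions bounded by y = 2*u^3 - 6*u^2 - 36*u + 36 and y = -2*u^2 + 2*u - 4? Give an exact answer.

2521/6

Set the curves equal: 2*u^3 - 6*u^2 - 36*u + 36 = -2*u^2 + 2*u - 4, so 2*u^3 - 4*u^2 - 38*u + 40 = 0, which factors as 2*(u - 5)*(u - 1)*(u + 4) = 0. The curves meet at u = -4, 1, 5.
On [-4, 1], y = 2*u^3 - 6*u^2 - 36*u + 36 is on top; that piece has area ∫[-4,1] (2*u^3 - 4*u^2 - 38*u + 40) du = 1625/6.
On [1, 5], y = -2*u^2 + 2*u - 4 is on top; that piece has area ∫[1,5] (-(2*u^3 - 4*u^2 - 38*u + 40)) du = 448/3.
Total enclosed area = 1625/6 + 448/3 = 2521/6.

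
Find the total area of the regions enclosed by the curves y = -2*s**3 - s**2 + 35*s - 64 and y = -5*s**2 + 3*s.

Set the curves equal: -2*s**3 - s**2 + 35*s - 64 = -5*s**2 + 3*s, so -2*s**3 + 4*s**2 + 32*s - 64 = 0, which factors as -2*(s - 4)*(s - 2)*(s + 4) = 0. The curves meet at s = -4, 2, 4.
On [-4, 2], y = -5*s**2 + 3*s is on top; that piece has area ∫[-4,2] (-(-2*s**3 + 4*s**2 + 32*s - 64)) ds = 360.
On [2, 4], y = -2*s**3 - s**2 + 35*s - 64 is on top; that piece has area ∫[2,4] (-2*s**3 + 4*s**2 + 32*s - 64) ds = 56/3.
Total enclosed area = 360 + 56/3 = 1136/3.

1136/3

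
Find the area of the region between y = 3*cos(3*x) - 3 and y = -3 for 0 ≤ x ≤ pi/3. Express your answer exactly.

The difference (3*cos(3*x) - 3) - (-3) = 3*cos(3*x) changes sign at x = pi/6 inside [0, pi/3], so split the integral there.
∫[0,pi/6] (3*cos(3*x)) dx = 1.
∫[pi/6,pi/3] (3*cos(3*x)) dx = -1; the area of that piece is 1.
Total area = 1 + 1 = 2.

2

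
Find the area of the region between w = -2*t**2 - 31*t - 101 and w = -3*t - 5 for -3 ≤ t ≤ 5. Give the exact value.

On [-3, 5], (-2*t**2 - 31*t - 101) - (-3*t - 5) = -2*t**2 - 28*t - 96 is ≤ 0 throughout, so the area is a single integral of |-2*t**2 - 28*t - 96|.
∫[-3,5] (-2*t**2 - 28*t - 96) dt = -3280/3; the area of that piece is 3280/3.

3280/3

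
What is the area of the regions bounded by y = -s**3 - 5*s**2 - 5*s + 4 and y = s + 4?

37/12

Set the curves equal: -s**3 - 5*s**2 - 5*s + 4 = s + 4, so -s**3 - 5*s**2 - 6*s = 0, which factors as -s*(s + 2)*(s + 3) = 0. The curves meet at s = -3, -2, 0.
On [-3, -2], y = s + 4 is on top; that piece has area ∫[-3,-2] (-(-s**3 - 5*s**2 - 6*s)) ds = 5/12.
On [-2, 0], y = -s**3 - 5*s**2 - 5*s + 4 is on top; that piece has area ∫[-2,0] (-s**3 - 5*s**2 - 6*s) ds = 8/3.
Total enclosed area = 5/12 + 8/3 = 37/12.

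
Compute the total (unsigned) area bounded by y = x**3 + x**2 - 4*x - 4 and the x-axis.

The curve meets the x-axis where x**3 + x**2 - 4*x - 4 = 0, i.e. (x - 2)*(x + 1)*(x + 2) = 0, at x = -2, -1, 2.
On [-2, -1] the curve lies above the axis; ∫[-2,-1] (x**3 + x**2 - 4*x - 4) dx = 7/12, giving area 7/12.
On [-1, 2] the curve lies below the axis; ∫[-1,2] (x**3 + x**2 - 4*x - 4) dx = -45/4, giving area 45/4.
Total area = 7/12 + 45/4 = 71/6.

71/6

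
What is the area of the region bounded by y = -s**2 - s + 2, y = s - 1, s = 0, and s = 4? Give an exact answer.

86/3

The difference (-s**2 - s + 2) - (s - 1) = -s**2 - 2*s + 3 changes sign at s = 1 inside [0, 4], so split the integral there.
∫[0,1] (-s**2 - 2*s + 3) ds = 5/3.
∫[1,4] (-s**2 - 2*s + 3) ds = -27; the area of that piece is 27.
Total area = 5/3 + 27 = 86/3.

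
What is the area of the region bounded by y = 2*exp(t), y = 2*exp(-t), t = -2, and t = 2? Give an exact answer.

-8 + 4*exp(-2) + 4*exp(2)

The difference (2*exp(t)) - (2*exp(-t)) = 2*exp(t) - 2*exp(-t) changes sign at t = 0 inside [-2, 2], so split the integral there.
∫[-2,0] (2*exp(t) - 2*exp(-t)) dt = -2*exp(2) - 2*exp(-2) + 4; the area of that piece is -4 + 2*exp(-2) + 2*exp(2).
∫[0,2] (2*exp(t) - 2*exp(-t)) dt = -4 + 2*exp(-2) + 2*exp(2).
Total area = (-4 + 2*exp(-2) + 2*exp(2)) + (-4 + 2*exp(-2) + 2*exp(2)) = -8 + 4*exp(-2) + 4*exp(2).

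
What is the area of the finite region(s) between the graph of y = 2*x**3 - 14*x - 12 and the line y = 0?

The curve meets the x-axis where 2*x**3 - 14*x - 12 = 0, i.e. 2*(x - 3)*(x + 1)*(x + 2) = 0, at x = -2, -1, 3.
On [-2, -1] the curve lies above the axis; ∫[-2,-1] (2*x**3 - 14*x - 12) dx = 3/2, giving area 3/2.
On [-1, 3] the curve lies below the axis; ∫[-1,3] (2*x**3 - 14*x - 12) dx = -64, giving area 64.
Total area = 3/2 + 64 = 131/2.

131/2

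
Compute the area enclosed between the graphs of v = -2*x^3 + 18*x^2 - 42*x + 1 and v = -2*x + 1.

131/2

Set the curves equal: -2*x^3 + 18*x^2 - 42*x + 1 = -2*x + 1, so -2*x^3 + 18*x^2 - 40*x = 0, which factors as -2*x*(x - 5)*(x - 4) = 0. The curves meet at x = 0, 4, 5.
On [0, 4], v = -2*x + 1 is on top; that piece has area ∫[0,4] (-(-2*x^3 + 18*x^2 - 40*x)) dx = 64.
On [4, 5], v = -2*x^3 + 18*x^2 - 42*x + 1 is on top; that piece has area ∫[4,5] (-2*x^3 + 18*x^2 - 40*x) dx = 3/2.
Total enclosed area = 64 + 3/2 = 131/2.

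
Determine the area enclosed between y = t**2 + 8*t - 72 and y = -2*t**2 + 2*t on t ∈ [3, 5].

30

The difference (t**2 + 8*t - 72) - (-2*t**2 + 2*t) = 3*t**2 + 6*t - 72 changes sign at t = 4 inside [3, 5], so split the integral there.
∫[3,4] (3*t**2 + 6*t - 72) dt = -14; the area of that piece is 14.
∫[4,5] (3*t**2 + 6*t - 72) dt = 16.
Total area = 14 + 16 = 30.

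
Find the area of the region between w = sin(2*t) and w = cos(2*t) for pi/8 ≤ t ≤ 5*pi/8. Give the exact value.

sqrt(2)

On [pi/8, 5*pi/8], (sin(2*t)) - (cos(2*t)) = sin(2*t) - cos(2*t) is ≥ 0 throughout, so the area is a single integral of |sin(2*t) - cos(2*t)|.
∫[pi/8,5*pi/8] (sin(2*t) - cos(2*t)) dt = sqrt(2).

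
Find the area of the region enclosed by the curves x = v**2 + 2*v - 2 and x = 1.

32/3

Both boundary curves give x as a function of v, so integrate with respect to v. Setting them equal: v**2 + 2*v - 3 = 0, i.e. (v - 1)*(v + 3) = 0, so they meet at v = -3, 1.
For v in [-3, 1], x = v**2 + 2*v - 2 is on the left; area = ∫[-3,1] (-(v**2 + 2*v - 3)) dv = 32/3.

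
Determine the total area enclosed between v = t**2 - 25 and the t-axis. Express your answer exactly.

The curve meets the t-axis where t**2 - 25 = 0, i.e. (t - 5)*(t + 5) = 0, at t = -5, 5.
On [-5, 5] the curve lies below the axis; ∫[-5,5] (t**2 - 25) dt = -500/3, giving area 500/3.

500/3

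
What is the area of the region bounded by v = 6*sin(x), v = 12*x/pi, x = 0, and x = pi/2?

6 - 3*pi/2

On [0, pi/2], (6*sin(x)) - (12*x/pi) = -12*x/pi + 6*sin(x) is ≥ 0 throughout, so the area is a single integral of |-12*x/pi + 6*sin(x)|.
∫[0,pi/2] (-12*x/pi + 6*sin(x)) dx = 6 - 3*pi/2.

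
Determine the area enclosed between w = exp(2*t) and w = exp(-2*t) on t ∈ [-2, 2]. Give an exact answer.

The difference (exp(2*t)) - (exp(-2*t)) = exp(2*t) - exp(-2*t) changes sign at t = 0 inside [-2, 2], so split the integral there.
∫[-2,0] (exp(2*t) - exp(-2*t)) dt = -exp(4)/2 - exp(-4)/2 + 1; the area of that piece is -1 + exp(-4)/2 + exp(4)/2.
∫[0,2] (exp(2*t) - exp(-2*t)) dt = -1 + exp(-4)/2 + exp(4)/2.
Total area = (-1 + exp(-4)/2 + exp(4)/2) + (-1 + exp(-4)/2 + exp(4)/2) = -2 + exp(-4) + exp(4).

-2 + exp(-4) + exp(4)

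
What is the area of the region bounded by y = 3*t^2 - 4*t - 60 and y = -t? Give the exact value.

Set the curves equal: 3*t^2 - 4*t - 60 = -t, so 3*t^2 - 3*t - 60 = 0, which factors as 3*(t - 5)*(t + 4) = 0. The curves meet at t = -4, 5.
On [-4, 5], y = -t is on top; that piece has area ∫[-4,5] (-(3*t^2 - 3*t - 60)) dt = 729/2.

729/2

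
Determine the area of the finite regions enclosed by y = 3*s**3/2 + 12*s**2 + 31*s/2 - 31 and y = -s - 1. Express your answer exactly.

443/4

Set the curves equal: 3*s**3/2 + 12*s**2 + 31*s/2 - 31 = -s - 1, so 3*s**3/2 + 12*s**2 + 33*s/2 - 30 = 0, which factors as 3*(s - 1)*(s + 4)*(s + 5)/2 = 0. The curves meet at s = -5, -4, 1.
On [-5, -4], y = 3*s**3/2 + 12*s**2 + 31*s/2 - 31 is on top; that piece has area ∫[-5,-4] (3*s**3/2 + 12*s**2 + 33*s/2 - 30) ds = 11/8.
On [-4, 1], y = -s - 1 is on top; that piece has area ∫[-4,1] (-(3*s**3/2 + 12*s**2 + 33*s/2 - 30)) ds = 875/8.
Total enclosed area = 11/8 + 875/8 = 443/4.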